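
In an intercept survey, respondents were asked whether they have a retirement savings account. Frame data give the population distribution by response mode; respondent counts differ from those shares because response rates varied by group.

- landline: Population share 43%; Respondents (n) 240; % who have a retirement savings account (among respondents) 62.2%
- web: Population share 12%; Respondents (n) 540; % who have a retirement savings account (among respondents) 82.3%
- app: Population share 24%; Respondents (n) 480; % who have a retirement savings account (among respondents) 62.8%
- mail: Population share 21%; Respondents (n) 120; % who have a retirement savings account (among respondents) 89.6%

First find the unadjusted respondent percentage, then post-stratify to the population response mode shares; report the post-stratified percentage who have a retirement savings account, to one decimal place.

70.5%

Without adjustment, the pooled respondent share is:
  (240/1380)×62.2 + (540/1380)×82.3 + (480/1380)×62.8 + (120/1380)×89.6 = 72.6565%
Post-stratified estimate weights by population shares:
  0.43×62.2 + 0.12×82.3 + 0.24×62.8 + 0.21×89.6 = 70.51%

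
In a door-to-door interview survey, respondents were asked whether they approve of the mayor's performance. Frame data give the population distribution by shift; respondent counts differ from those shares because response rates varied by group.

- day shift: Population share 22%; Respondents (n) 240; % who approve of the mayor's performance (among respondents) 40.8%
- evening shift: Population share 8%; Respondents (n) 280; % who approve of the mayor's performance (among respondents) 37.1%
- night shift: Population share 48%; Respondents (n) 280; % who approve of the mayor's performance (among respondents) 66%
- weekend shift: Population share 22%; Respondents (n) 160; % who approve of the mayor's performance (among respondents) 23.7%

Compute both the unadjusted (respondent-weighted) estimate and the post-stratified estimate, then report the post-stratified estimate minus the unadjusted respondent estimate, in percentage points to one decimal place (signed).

Naive respondent-only estimate (weights = respondent counts):
  (240/960)×40.8 + (280/960)×37.1 + (280/960)×66 + (160/960)×23.7 = 44.2208%
Post-stratified estimate weights by population shares:
  0.22×40.8 + 0.08×37.1 + 0.48×66 + 0.22×23.7 = 48.838%
Difference = 48.838 − 44.2208 = 4.6172 pp.

+4.6 percentage points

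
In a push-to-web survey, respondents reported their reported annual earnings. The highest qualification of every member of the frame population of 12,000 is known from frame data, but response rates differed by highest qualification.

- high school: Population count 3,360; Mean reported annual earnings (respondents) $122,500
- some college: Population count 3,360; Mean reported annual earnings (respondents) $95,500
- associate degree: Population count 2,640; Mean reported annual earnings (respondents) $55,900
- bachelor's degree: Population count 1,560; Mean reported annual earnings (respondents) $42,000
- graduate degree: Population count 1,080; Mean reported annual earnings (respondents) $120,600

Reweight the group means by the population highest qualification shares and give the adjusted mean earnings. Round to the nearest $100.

Reweight to the known highest qualification distribution:
  high school: (3,360/12,000) × 122,500 = 34,300
  some college: (3,360/12,000) × 95,500 = 26,740
  associate degree: (2,640/12,000) × 55,900 = 12,298
  bachelor's degree: (1,560/12,000) × 42,000 = 5460
  graduate degree: (1,080/12,000) × 120,600 = 10,854
Post-stratified estimate = 89,652 → $89,700.

$89,700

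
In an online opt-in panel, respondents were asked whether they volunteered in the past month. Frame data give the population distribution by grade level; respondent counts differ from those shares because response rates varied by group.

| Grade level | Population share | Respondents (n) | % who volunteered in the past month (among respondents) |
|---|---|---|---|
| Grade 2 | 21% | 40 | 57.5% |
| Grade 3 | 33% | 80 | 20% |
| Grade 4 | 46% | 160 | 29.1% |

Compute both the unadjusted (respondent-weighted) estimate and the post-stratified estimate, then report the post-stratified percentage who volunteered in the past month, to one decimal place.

Without adjustment, the pooled respondent share is:
  (40/280)×57.5 + (80/280)×20 + (160/280)×29.1 = 30.5571%
Reweighting by population grade level shares:
  0.21×57.5 + 0.33×20 + 0.46×29.1 = 32.061%

32.1%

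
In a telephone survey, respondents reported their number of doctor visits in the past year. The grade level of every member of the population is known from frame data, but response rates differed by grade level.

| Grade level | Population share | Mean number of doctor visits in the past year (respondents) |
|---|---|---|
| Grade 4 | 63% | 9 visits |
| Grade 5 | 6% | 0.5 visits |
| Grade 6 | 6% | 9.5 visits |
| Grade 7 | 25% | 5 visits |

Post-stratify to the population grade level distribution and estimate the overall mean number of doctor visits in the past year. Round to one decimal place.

7.5

Reweight to the known grade level distribution:
  Grade 4: 0.63 × 9 = 5.67
  Grade 5: 0.06 × 0.5 = 0.03
  Grade 6: 0.06 × 9.5 = 0.57
  Grade 7: 0.25 × 5 = 1.25
Post-stratified estimate = 7.52 → 7.5.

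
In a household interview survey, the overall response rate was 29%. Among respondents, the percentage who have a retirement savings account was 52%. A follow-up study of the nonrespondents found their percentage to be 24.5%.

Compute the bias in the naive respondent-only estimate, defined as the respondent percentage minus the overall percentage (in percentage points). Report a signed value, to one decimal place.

+19.5 percentage points

Nonresponse fraction = 1 − 0.29 = 0.71.
Bias = (nonresponse fraction) × (respondent percentage − nonrespondent percentage)
     = 0.71 × (52 − 24.5) = 0.71 × 27.5 = 19.525.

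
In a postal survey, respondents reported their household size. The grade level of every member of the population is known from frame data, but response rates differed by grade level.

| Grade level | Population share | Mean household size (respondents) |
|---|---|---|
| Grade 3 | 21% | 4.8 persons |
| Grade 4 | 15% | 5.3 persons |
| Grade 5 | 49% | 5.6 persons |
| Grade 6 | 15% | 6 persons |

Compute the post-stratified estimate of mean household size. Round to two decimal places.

5.45

Post-stratification weights by population share, not respondent share:
  Grade 3: 0.21 × 4.8 = 1.008
  Grade 4: 0.15 × 5.3 = 0.795
  Grade 5: 0.49 × 5.6 = 2.744
  Grade 6: 0.15 × 6 = 0.9
Post-stratified estimate = 5.447 → 5.45.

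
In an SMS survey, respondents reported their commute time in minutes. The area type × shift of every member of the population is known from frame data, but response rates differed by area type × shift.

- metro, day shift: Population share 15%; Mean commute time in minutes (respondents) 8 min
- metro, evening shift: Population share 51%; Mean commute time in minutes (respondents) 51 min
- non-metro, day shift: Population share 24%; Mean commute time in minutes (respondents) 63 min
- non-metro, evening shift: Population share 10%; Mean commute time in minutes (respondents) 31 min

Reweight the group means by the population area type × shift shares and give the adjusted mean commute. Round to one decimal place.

Reweight to the known area type × shift distribution:
  metro, day shift: 0.15 × 8 = 1.2
  metro, evening shift: 0.51 × 51 = 26.01
  non-metro, day shift: 0.24 × 63 = 15.12
  non-metro, evening shift: 0.1 × 31 = 3.1
Post-stratified estimate = 45.43 → 45.4.

45.4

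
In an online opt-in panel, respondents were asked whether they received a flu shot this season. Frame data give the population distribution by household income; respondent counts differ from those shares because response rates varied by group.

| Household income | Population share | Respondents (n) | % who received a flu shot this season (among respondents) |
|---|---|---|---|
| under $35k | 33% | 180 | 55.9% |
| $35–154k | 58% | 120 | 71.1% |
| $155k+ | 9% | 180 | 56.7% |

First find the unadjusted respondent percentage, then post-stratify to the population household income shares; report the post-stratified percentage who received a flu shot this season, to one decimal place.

Unadjusted (pooled respondent) estimate weights by respondent counts:
  (180/480)×55.9 + (120/480)×71.1 + (180/480)×56.7 = 60%
Post-stratified estimate weights by population shares:
  0.33×55.9 + 0.58×71.1 + 0.09×56.7 = 64.788%

64.8%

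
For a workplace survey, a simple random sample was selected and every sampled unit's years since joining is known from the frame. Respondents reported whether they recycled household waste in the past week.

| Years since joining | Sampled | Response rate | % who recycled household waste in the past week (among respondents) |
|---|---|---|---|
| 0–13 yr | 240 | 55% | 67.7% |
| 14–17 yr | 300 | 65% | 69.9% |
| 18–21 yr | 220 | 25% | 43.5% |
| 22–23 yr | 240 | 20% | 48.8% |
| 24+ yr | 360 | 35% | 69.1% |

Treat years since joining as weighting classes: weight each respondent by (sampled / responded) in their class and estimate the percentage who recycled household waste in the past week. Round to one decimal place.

With weight = n_sampled/n_responded per class, the weighted class total is n_sampled:
  0–13 yr: 240 × 67.7 = 16,248
  14–17 yr: 300 × 69.9 = 20,970
  18–21 yr: 220 × 43.5 = 9570
  22–23 yr: 240 × 48.8 = 11,712
  24+ yr: 360 × 69.1 = 24876
Adjusted estimate = 83,376 / 1,360 = 61.3059 → 61.3%.

61.3%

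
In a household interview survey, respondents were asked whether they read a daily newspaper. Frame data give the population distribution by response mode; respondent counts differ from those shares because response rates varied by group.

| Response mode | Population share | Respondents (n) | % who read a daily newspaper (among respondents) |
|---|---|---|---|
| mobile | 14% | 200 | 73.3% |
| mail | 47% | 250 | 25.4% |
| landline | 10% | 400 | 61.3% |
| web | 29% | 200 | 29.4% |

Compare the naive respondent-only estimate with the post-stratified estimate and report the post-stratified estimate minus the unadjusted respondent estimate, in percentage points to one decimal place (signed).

Naive respondent-only estimate (weights = respondent counts):
  (200/1050)×73.3 + (250/1050)×25.4 + (400/1050)×61.3 + (200/1050)×29.4 = 48.9619%
Reweighting by population response mode shares:
  0.14×73.3 + 0.47×25.4 + 0.1×61.3 + 0.29×29.4 = 36.856%
Difference = 36.856 − 48.9619 = -12.1059 pp.

-12.1 percentage points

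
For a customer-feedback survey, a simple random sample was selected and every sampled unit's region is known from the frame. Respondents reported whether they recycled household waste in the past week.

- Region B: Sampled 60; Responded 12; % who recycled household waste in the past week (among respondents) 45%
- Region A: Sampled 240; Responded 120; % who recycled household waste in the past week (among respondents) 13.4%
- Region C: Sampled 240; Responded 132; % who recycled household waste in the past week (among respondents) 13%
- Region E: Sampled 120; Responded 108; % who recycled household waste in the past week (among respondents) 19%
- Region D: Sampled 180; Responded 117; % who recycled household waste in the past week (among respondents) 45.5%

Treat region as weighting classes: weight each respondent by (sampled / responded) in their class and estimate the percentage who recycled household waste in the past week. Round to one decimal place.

23.2%

Response rates by class: Region B 12/60 = 20%, Region A 120/240 = 50%, Region C 132/240 = 55%, Region E 108/120 = 90%, Region D 117/180 = 65%.
Weighting each respondent by the inverse class response rate inflates each class back to its sampled size, so the class weight is n_sampled:
  Region B: 60 × 45 = 2700
  Region A: 240 × 13.4 = 3216
  Region C: 240 × 13 = 3120
  Region E: 120 × 19 = 2280
  Region D: 180 × 45.5 = 8190
Adjusted estimate = 19,506 / 840 = 23.2214 → 23.2%.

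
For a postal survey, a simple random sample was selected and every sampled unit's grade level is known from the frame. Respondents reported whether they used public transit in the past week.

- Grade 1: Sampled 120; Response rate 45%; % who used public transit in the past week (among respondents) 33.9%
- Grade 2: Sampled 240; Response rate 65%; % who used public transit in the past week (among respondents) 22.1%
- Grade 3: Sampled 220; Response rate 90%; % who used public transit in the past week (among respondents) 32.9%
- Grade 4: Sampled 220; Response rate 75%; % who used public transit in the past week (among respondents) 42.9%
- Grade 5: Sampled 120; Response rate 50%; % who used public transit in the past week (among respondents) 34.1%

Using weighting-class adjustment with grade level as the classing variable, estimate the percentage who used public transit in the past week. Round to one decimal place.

Inverse-response-rate weighting restores each class to its sampled count, so class totals weight by n_sampled:
  Grade 1: 120 × 33.9 = 4068
  Grade 2: 240 × 22.1 = 5304
  Grade 3: 220 × 32.9 = 7238
  Grade 4: 220 × 42.9 = 9438
  Grade 5: 120 × 34.1 = 4092
Adjusted estimate = 30,140 / 920 = 32.7609 → 32.8%.

32.8%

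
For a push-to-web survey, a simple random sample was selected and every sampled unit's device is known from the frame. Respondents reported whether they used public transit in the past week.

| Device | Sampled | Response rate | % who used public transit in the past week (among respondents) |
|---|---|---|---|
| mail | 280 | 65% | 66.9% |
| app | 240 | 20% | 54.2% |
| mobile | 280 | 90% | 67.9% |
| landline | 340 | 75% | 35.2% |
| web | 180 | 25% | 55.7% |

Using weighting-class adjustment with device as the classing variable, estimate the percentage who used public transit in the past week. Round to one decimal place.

55.1%

With weight = n_sampled/n_responded per class, the weighted class total is n_sampled:
  mail: 280 × 66.9 = 18,732
  app: 240 × 54.2 = 13,008
  mobile: 280 × 67.9 = 19,012
  landline: 340 × 35.2 = 11968
  web: 180 × 55.7 = 10,026
Adjusted estimate = 72,746 / 1,320 = 55.1106 → 55.1%.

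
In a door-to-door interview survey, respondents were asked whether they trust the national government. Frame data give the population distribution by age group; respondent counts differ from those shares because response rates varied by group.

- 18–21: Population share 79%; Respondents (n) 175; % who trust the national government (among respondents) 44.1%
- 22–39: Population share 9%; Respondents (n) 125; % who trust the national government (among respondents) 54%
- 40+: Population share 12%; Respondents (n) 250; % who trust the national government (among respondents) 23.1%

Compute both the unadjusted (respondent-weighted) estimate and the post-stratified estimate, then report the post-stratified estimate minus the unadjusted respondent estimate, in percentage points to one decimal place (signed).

Without adjustment, the pooled respondent share is:
  (175/550)×44.1 + (125/550)×54 + (250/550)×23.1 = 36.8045%
Post-stratified estimate weights by population shares:
  0.79×44.1 + 0.09×54 + 0.12×23.1 = 42.471%
Difference = 42.471 − 36.8045 = 5.6665 pp.

+5.7 percentage points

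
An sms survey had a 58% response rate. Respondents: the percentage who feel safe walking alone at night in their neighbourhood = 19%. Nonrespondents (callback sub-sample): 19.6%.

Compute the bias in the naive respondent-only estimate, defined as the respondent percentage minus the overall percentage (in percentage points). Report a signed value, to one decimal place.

Nonresponse fraction = 1 − 0.58 = 0.42.
Bias = (nonresponse fraction) × (respondent percentage − nonrespondent percentage)
     = 0.42 × (19 − 19.6) = 0.42 × -0.6 = -0.252.

-0.3 percentage points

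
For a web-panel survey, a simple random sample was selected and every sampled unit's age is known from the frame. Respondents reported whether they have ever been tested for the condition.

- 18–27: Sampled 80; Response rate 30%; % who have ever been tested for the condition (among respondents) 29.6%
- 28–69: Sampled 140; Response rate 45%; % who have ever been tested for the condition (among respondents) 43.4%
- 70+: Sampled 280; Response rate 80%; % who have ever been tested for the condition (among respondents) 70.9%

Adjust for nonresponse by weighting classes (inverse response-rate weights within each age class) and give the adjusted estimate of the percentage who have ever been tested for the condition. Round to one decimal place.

56.6%

Inverse-response-rate weighting restores each class to its sampled count, so class totals weight by n_sampled:
  18–27: 80 × 29.6 = 2368
  28–69: 140 × 43.4 = 6076
  70+: 280 × 70.9 = 19,852
Adjusted estimate = 28,296 / 500 = 56.592 → 56.6%.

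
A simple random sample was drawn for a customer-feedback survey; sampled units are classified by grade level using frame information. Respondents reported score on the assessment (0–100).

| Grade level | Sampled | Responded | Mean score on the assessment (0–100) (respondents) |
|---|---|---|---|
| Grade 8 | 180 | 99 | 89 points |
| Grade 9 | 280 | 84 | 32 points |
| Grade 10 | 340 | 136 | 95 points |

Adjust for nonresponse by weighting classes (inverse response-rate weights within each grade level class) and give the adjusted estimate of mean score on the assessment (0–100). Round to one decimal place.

Class response rates: Grade 8 99/180 = 55%, Grade 9 84/280 = 30%, Grade 10 136/340 = 40%.
Each respondent's weight = sampled/responded in their class; summing within a class gives n_sampled, so:
  Grade 8: 180 × 89 = 16,020
  Grade 9: 280 × 32 = 8960
  Grade 10: 340 × 95 = 32,300
Adjusted estimate = 57,280 / 800 = 71.6 → 71.6.

71.6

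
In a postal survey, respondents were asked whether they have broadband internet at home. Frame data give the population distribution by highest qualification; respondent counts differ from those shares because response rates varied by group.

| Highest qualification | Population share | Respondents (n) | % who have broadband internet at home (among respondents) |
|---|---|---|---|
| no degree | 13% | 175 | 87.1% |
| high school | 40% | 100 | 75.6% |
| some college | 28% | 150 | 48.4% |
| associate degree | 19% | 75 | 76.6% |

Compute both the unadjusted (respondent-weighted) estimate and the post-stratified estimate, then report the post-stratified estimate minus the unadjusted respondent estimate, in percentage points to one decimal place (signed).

Unadjusted (pooled respondent) estimate weights by respondent counts:
  (175/500)×87.1 + (100/500)×75.6 + (150/500)×48.4 + (75/500)×76.6 = 71.615%
Reweighting by population highest qualification shares:
  0.13×87.1 + 0.4×75.6 + 0.28×48.4 + 0.19×76.6 = 69.669%
Difference = 69.669 − 71.615 = -1.946 pp.

-1.9 percentage points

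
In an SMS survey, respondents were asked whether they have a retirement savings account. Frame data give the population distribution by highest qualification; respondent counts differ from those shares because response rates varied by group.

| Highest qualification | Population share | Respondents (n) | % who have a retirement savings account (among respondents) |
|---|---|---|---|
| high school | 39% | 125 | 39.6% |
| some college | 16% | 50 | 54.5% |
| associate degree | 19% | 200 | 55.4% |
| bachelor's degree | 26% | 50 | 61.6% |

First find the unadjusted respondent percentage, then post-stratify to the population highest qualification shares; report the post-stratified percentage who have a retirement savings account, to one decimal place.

Naive respondent-only estimate (weights = respondent counts):
  (125/425)×39.6 + (50/425)×54.5 + (200/425)×55.4 + (50/425)×61.6 = 51.3765%
Post-stratified estimate weights by population shares:
  0.39×39.6 + 0.16×54.5 + 0.19×55.4 + 0.26×61.6 = 50.706%

50.7%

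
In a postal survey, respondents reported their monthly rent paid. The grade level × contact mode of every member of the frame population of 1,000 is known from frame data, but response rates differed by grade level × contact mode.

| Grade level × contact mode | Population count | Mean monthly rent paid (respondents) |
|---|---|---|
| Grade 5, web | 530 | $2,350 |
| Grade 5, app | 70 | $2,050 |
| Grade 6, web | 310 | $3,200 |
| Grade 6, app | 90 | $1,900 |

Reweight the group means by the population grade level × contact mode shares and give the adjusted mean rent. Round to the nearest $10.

Each cell contributes population-share × respondent value:
  Grade 5, web: (530/1,000) × 2350 = 1245.5
  Grade 5, app: (70/1,000) × 2050 = 143.5
  Grade 6, web: (310/1,000) × 3200 = 992
  Grade 6, app: (90/1,000) × 1900 = 171
Post-stratified estimate = 2552 → $2,550.

$2,550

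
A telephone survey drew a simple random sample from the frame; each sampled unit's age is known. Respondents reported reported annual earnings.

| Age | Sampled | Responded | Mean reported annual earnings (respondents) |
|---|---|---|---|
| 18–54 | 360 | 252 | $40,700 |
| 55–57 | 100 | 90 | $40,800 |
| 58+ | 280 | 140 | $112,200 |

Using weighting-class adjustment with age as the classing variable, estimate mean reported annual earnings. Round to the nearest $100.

Class response rates: 18–54 252/360 = 70%, 55–57 90/100 = 90%, 58+ 140/280 = 50%.
With weight = n_sampled/n_responded per class, the weighted class total is n_sampled:
  18–54: 360 × 40,700 = 14,652,000
  55–57: 100 × 40,800 = 4,080,000
  58+: 280 × 112,200 = 31,416,000
Adjusted estimate = 50,148,000 / 740 = 67767.6 → $67,800.

$67,800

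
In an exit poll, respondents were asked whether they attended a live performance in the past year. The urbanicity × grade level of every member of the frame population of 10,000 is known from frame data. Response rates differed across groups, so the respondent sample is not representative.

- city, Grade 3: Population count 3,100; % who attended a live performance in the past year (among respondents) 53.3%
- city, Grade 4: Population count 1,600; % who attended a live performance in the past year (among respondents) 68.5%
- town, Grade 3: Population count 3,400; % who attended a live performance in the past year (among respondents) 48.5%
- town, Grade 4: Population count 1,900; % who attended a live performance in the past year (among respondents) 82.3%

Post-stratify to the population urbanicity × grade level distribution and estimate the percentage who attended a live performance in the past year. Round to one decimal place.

Each cell contributes population-share × respondent value:
  city, Grade 3: (3,100/10,000) × 53.3 = 16.523
  city, Grade 4: (1,600/10,000) × 68.5 = 10.96
  town, Grade 3: (3,400/10,000) × 48.5 = 16.49
  town, Grade 4: (1,900/10,000) × 82.3 = 15.637
Post-stratified estimate = 59.61 → 59.6%.

59.6%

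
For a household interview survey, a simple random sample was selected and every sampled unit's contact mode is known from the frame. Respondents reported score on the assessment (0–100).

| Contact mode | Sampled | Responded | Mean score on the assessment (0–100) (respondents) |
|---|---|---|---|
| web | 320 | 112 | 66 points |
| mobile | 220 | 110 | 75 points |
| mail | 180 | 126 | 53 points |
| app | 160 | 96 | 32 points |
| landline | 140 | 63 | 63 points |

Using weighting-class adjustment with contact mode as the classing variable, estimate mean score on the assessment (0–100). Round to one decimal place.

Class response rates: web 112/320 = 35%, mobile 110/220 = 50%, mail 126/180 = 70%, app 96/160 = 60%, landline 63/140 = 45%.
Weighting each respondent by the inverse class response rate inflates each class back to its sampled size, so the class weight is n_sampled:
  web: 320 × 66 = 21,120
  mobile: 220 × 75 = 16,500
  mail: 180 × 53 = 9540
  app: 160 × 32 = 5120
  landline: 140 × 63 = 8820
Adjusted estimate = 61,100 / 1,020 = 59.902 → 59.9.

59.9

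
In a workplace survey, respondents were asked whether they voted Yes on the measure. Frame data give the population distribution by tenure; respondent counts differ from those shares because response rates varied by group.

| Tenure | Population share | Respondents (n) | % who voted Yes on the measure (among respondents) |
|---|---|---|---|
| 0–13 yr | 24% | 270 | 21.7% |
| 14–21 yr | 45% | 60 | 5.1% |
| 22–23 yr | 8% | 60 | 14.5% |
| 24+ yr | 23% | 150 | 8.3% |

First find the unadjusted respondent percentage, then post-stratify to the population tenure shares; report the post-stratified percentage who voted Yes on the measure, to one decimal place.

Naive respondent-only estimate (weights = respondent counts):
  (270/540)×21.7 + (60/540)×5.1 + (60/540)×14.5 + (150/540)×8.3 = 15.3333%
Post-stratifying to population shares instead:
  0.24×21.7 + 0.45×5.1 + 0.08×14.5 + 0.23×8.3 = 10.572%

10.6%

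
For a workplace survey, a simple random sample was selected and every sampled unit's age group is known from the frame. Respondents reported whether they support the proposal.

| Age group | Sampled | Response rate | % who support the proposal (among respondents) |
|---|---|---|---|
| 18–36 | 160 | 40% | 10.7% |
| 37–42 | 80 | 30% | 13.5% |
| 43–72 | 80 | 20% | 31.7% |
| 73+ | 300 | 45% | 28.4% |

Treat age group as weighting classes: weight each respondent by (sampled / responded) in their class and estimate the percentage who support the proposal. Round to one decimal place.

22.3%

Each respondent's weight = sampled/responded in their class; summing within a class gives n_sampled, so:
  18–36: 160 × 10.7 = 1712
  37–42: 80 × 13.5 = 1080
  43–72: 80 × 31.7 = 2536
  73+: 300 × 28.4 = 8520
Adjusted estimate = 13,848 / 620 = 22.3355 → 22.3%.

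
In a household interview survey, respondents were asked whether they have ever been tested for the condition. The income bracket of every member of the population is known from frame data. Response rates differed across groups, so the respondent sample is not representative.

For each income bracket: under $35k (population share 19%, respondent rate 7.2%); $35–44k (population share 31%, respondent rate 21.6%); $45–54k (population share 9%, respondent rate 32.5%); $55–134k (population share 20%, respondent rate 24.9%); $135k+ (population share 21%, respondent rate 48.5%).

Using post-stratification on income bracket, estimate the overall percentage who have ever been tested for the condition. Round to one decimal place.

26.2%

Reweight to the known income bracket distribution:
  under $35k: 0.19 × 7.2 = 1.368
  $35–44k: 0.31 × 21.6 = 6.696
  $45–54k: 0.09 × 32.5 = 2.925
  $55–134k: 0.2 × 24.9 = 4.98
  $135k+: 0.21 × 48.5 = 10.185
Post-stratified estimate = 26.154 → 26.2%.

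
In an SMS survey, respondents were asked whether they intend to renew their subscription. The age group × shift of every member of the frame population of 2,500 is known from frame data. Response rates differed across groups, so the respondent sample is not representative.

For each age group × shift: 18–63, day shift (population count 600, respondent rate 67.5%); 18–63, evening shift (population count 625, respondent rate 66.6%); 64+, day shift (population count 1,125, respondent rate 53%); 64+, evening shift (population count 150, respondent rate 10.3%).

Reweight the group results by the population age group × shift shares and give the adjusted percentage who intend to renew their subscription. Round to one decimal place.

57.3%

Reweight to the known age group × shift distribution:
  18–63, day shift: (600/2,500) × 67.5 = 16.2
  18–63, evening shift: (625/2,500) × 66.6 = 16.65
  64+, day shift: (1,125/2,500) × 53 = 23.85
  64+, evening shift: (150/2,500) × 10.3 = 0.618
Post-stratified estimate = 57.318 → 57.3%.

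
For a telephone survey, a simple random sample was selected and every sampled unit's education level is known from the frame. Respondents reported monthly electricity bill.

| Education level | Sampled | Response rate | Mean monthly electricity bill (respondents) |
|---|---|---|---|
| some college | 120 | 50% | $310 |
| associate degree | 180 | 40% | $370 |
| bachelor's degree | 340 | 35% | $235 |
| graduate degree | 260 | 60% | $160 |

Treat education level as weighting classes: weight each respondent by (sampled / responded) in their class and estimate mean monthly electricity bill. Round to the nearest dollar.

Weighting each respondent by the inverse class response rate inflates each class back to its sampled size, so the class weight is n_sampled:
  some college: 120 × 310 = 37,200
  associate degree: 180 × 370 = 66,600
  bachelor's degree: 340 × 235 = 79,900
  graduate degree: 260 × 160 = 41,600
Adjusted estimate = 225,300 / 900 = 250.333 → $250.

$250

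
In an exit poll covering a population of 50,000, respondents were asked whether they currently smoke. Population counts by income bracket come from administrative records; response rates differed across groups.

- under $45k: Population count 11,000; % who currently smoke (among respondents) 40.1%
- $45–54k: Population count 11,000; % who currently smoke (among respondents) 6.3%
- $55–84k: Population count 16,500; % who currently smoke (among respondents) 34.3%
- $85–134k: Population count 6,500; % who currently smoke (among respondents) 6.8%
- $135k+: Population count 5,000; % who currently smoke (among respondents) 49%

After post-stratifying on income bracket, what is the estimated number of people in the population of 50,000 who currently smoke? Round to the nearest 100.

Each cell contributes its population count × the respondent rate:
  under $45k: 11,000 × 40.1% = 4411
  $45–54k: 11,000 × 6.3% = 693
  $55–84k: 16,500 × 34.3% = 5659.5
  $85–134k: 6,500 × 6.8% = 442
  $135k+: 5,000 × 49% = 2450
Estimated total = 13655.5 → 13,700.

13,700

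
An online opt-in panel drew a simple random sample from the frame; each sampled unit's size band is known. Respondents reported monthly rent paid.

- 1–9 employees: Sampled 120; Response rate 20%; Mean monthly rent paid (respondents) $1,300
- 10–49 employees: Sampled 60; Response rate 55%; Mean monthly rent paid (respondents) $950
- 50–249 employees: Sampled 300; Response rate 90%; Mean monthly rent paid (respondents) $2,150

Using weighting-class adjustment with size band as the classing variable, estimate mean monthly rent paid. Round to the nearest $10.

$1,790

Inverse-response-rate weighting restores each class to its sampled count, so class totals weight by n_sampled:
  1–9 employees: 120 × 1300 = 156,000
  10–49 employees: 60 × 950 = 57,000
  50–249 employees: 300 × 2150 = 645,000
Adjusted estimate = 858,000 / 480 = 1787.5 → $1,790.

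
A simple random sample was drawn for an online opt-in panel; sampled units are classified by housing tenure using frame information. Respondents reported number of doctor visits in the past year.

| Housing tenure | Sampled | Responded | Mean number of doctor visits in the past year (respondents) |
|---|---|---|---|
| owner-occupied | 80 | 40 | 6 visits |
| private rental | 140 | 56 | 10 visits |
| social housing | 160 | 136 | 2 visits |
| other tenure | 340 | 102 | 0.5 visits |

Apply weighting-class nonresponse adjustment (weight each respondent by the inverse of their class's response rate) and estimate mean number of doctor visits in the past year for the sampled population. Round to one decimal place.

3.3

Response rates by class: owner-occupied 40/80 = 50%, private rental 56/140 = 40%, social housing 136/160 = 85%, other tenure 102/340 = 30%.
Each respondent's weight = sampled/responded in their class; summing within a class gives n_sampled, so:
  owner-occupied: 80 × 6 = 480
  private rental: 140 × 10 = 1400
  social housing: 160 × 2 = 320
  other tenure: 340 × 0.5 = 170
Adjusted estimate = 2370 / 720 = 3.29167 → 3.3.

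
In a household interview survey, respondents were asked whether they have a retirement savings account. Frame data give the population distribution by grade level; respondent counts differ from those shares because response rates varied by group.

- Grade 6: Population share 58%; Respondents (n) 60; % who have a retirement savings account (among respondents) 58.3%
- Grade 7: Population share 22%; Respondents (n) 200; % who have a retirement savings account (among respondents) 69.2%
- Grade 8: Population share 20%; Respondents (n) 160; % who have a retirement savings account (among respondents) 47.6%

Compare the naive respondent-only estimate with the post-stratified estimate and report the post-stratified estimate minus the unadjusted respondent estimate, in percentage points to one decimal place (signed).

Naive respondent-only estimate (weights = respondent counts):
  (60/420)×58.3 + (200/420)×69.2 + (160/420)×47.6 = 59.4143%
Post-stratified estimate weights by population shares:
  0.58×58.3 + 0.22×69.2 + 0.2×47.6 = 58.558%
Difference = 58.558 − 59.4143 = -0.8563 pp.

-0.9 percentage points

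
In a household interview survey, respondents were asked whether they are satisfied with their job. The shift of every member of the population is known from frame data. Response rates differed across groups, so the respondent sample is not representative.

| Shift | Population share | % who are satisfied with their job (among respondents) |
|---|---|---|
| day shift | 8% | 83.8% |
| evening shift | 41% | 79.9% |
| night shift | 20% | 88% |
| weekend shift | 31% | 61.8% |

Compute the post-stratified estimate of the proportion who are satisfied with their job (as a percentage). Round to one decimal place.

Each cell contributes population-share × respondent value:
  day shift: 0.08 × 83.8 = 6.704
  evening shift: 0.41 × 79.9 = 32.759
  night shift: 0.2 × 88 = 17.6
  weekend shift: 0.31 × 61.8 = 19.158
Post-stratified estimate = 76.221 → 76.2%.

76.2%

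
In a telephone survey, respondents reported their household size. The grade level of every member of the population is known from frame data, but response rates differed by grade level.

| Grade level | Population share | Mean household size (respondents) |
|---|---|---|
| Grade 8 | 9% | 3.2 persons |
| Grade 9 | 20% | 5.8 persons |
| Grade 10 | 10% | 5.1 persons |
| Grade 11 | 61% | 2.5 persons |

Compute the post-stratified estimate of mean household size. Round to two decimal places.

3.48

Weight each group's respondent value by its population share:
  Grade 8: 0.09 × 3.2 = 0.288
  Grade 9: 0.2 × 5.8 = 1.16
  Grade 10: 0.1 × 5.1 = 0.51
  Grade 11: 0.61 × 2.5 = 1.525
Post-stratified estimate = 3.483 → 3.48.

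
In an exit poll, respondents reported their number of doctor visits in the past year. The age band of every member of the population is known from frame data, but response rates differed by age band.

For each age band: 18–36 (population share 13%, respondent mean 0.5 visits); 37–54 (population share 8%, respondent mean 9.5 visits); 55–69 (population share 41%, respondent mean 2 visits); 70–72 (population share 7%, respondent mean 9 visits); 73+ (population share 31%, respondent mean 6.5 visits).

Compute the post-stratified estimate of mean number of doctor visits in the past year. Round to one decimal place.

4.3

Each cell contributes population-share × respondent value:
  18–36: 0.13 × 0.5 = 0.065
  37–54: 0.08 × 9.5 = 0.76
  55–69: 0.41 × 2 = 0.82
  70–72: 0.07 × 9 = 0.63
  73+: 0.31 × 6.5 = 2.015
Post-stratified estimate = 4.29 → 4.3.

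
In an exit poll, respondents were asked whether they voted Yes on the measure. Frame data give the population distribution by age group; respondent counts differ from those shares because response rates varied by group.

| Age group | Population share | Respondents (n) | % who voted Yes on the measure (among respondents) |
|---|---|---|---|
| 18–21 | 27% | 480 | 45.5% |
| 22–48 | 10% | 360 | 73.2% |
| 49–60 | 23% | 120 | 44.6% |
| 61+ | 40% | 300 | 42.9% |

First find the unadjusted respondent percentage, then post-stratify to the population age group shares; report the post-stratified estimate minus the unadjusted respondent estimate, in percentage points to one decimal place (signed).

Naive respondent-only estimate (weights = respondent counts):
  (480/1260)×45.5 + (360/1260)×73.2 + (120/1260)×44.6 + (300/1260)×42.9 = 52.7095%
Post-stratifying to population shares instead:
  0.27×45.5 + 0.1×73.2 + 0.23×44.6 + 0.4×42.9 = 47.023%
Difference = 47.023 − 52.7095 = -5.6865 pp.

-5.7 percentage points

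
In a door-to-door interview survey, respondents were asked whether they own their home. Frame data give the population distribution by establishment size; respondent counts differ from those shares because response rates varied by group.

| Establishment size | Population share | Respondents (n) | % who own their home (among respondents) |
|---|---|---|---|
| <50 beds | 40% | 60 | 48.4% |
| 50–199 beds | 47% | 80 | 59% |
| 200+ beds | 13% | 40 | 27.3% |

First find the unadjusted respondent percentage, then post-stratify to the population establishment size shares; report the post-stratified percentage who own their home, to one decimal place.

Without adjustment, the pooled respondent share is:
  (60/180)×48.4 + (80/180)×59 + (40/180)×27.3 = 48.4222%
Reweighting by population establishment size shares:
  0.4×48.4 + 0.47×59 + 0.13×27.3 = 50.639%

50.6%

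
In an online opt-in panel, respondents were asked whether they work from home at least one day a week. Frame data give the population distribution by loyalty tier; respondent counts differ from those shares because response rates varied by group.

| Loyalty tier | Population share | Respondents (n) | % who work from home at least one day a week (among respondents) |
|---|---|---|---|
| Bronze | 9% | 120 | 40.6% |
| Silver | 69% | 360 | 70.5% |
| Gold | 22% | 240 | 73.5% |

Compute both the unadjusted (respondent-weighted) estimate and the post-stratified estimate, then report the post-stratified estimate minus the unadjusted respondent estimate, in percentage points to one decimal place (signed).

+2.0 percentage points

Unadjusted (pooled respondent) estimate weights by respondent counts:
  (120/720)×40.6 + (360/720)×70.5 + (240/720)×73.5 = 66.5167%
Post-stratifying to population shares instead:
  0.09×40.6 + 0.69×70.5 + 0.22×73.5 = 68.469%
Difference = 68.469 − 66.5167 = 1.9523 pp.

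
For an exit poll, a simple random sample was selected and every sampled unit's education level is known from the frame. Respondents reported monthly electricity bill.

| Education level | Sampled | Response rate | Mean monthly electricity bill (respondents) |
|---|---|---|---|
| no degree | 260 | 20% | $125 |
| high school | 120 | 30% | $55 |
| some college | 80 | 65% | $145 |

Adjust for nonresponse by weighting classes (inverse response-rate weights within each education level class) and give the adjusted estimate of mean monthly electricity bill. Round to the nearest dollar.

$110

With weight = n_sampled/n_responded per class, the weighted class total is n_sampled:
  no degree: 260 × 125 = 32,500
  high school: 120 × 55 = 6600
  some college: 80 × 145 = 11,600
Adjusted estimate = 50,700 / 460 = 110.217 → $110.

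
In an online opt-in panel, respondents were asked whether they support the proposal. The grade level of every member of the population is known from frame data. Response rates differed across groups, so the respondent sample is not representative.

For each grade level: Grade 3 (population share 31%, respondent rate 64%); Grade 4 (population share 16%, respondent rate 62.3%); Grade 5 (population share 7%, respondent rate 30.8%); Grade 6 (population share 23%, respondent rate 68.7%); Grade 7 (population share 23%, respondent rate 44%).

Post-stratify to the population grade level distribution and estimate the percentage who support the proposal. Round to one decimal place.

Reweight to the known grade level distribution:
  Grade 3: 0.31 × 64 = 19.84
  Grade 4: 0.16 × 62.3 = 9.968
  Grade 5: 0.07 × 30.8 = 2.156
  Grade 6: 0.23 × 68.7 = 15.801
  Grade 7: 0.23 × 44 = 10.12
Post-stratified estimate = 57.885 → 57.9%.

57.9%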